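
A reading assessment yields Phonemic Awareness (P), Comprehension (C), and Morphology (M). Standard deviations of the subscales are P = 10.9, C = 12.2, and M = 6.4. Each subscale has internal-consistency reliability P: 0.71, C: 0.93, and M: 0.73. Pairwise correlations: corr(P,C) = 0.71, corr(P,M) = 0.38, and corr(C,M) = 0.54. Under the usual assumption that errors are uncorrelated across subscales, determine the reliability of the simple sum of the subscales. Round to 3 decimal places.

0.912

Var(P+C+M) = 10.9² + 12.2² + 6.4² + 2·[10.9·12.2·0.71 + 10.9·6.4·0.38 + 12.2·6.4·0.54] = 308.61 + 326.176 = 634.786.
Because errors are independent across components, Cov(Tᵢ,Tⱼ) = Cov(Xᵢ,Xⱼ); the off-diagonal part of the true-score variance is the same as above.
True-score variance = [10.9²·0.71 + 12.2²·0.93 + 6.4²·0.73] + 326.176 = 252.677 + 326.176 = 578.853.
Reliability = 578.853 / 634.786 = 0.912.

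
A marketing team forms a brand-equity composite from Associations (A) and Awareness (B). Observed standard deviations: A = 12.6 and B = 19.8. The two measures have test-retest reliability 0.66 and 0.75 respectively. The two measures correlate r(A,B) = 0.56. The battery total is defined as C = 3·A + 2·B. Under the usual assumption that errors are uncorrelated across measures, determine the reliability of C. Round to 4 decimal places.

Var(C) = 3²·12.6² + 2²·19.8² + 2·[6·12.6·19.8·0.56] = 2997 + 1676.51 = 4673.51.
Under uncorrelated errors the observed covariances equal the true-score covariances, so only the own-variance terms attenuate.
True-score variance = [3²·12.6²·0.66 + 2²·19.8²·0.75] + 1676.51 = 2119.15 + 1676.51 = 3795.66.
Reliability = 3795.66 / 4673.51 = 0.8122.

0.8122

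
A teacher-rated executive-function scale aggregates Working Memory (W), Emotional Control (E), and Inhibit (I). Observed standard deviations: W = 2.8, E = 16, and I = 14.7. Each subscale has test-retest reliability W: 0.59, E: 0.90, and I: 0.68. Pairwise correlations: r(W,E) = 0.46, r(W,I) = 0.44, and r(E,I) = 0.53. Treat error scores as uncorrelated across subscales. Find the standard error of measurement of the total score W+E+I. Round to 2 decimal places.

Var(total) = 479.93 + 326.749 = 806.679.
True-score variance = 381.967 + 326.749 = 708.716, so reliability = 0.8786.
Error variance = 806.679 − 708.716 = 97.9632; SEM = √97.9632 = 9.90.

9.90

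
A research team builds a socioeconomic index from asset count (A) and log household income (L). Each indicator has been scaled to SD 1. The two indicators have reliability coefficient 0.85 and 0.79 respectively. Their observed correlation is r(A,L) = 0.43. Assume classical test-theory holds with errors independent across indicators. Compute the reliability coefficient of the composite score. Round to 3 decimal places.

0.874

Var(A+L) = 2 + 2·[0.43] = 2 + 0.86 = 2.86.
Under uncorrelated errors the observed covariances equal the true-score covariances, so only the own-variance terms attenuate.
True-score variance = [0.85 + 0.79] + 0.86 = 1.64 + 0.86 = 2.5.
Reliability = 2.5 / 2.86 = 0.874.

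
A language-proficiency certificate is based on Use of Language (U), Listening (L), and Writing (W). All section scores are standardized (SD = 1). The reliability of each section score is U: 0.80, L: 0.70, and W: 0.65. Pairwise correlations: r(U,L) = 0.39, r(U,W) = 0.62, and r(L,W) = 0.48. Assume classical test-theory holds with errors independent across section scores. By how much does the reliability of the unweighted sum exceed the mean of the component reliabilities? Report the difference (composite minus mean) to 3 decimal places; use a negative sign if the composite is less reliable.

0.141

Var(sum) = 3 + 2.98 = 5.98; true-score variance = 2.15 + 2.98 = 5.13; composite reliability = 0.8579.
Mean component reliability = 0.7167.
Difference = 0.8579 − 0.7167 = 0.141.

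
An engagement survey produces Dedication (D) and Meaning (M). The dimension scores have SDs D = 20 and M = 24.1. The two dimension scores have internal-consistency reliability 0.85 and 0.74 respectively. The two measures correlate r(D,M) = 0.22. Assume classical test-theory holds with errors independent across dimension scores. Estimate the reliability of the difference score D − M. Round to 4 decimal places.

0.7255

Var(D−M) = 20² + 24.1² − 2·20·24.1·0.22 = 980.81 − 212.08 = 768.73.
Under uncorrelated errors the observed covariances equal the true-score covariances, so only the own-variance terms attenuate.
True-score variance = [20²·0.85 + 24.1²·0.74] − 212.08 = 769.799 − 212.08 = 557.719.
Reliability = 557.719 / 768.73 = 0.7255.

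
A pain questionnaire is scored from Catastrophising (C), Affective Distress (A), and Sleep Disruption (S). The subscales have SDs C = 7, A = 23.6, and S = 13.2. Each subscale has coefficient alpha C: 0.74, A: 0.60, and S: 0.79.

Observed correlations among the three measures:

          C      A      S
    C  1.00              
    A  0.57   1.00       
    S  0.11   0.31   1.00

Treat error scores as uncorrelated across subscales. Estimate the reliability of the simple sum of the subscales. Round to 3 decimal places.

0.770

Var(C+A+S) = 7² + 23.6² + 13.2² + 2·[7·23.6·0.57 + 7·13.2·0.11 + 23.6·13.2·0.31] = 780.2 + 401.798 = 1182.
With uncorrelated errors the cross-covariances are all true-score covariance, so they carry over unchanged; only the diagonal terms shrink to ρᵢσᵢ².
True-score variance = [7²·0.74 + 23.6²·0.60 + 13.2²·0.79] + 401.798 = 508.086 + 401.798 = 909.884.
Reliability = 909.884 / 1182 = 0.770.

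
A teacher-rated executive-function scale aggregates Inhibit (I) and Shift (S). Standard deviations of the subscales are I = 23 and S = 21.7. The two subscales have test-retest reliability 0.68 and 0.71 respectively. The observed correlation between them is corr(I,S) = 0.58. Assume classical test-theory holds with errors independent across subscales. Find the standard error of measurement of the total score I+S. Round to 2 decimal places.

17.49

Var(total) = 999.89 + 578.956 = 1578.85.
True-score variance = 694.052 + 578.956 = 1273.01, so reliability = 0.8063.
Error variance = 1578.85 − 1273.01 = 305.838; SEM = √305.838 = 17.49.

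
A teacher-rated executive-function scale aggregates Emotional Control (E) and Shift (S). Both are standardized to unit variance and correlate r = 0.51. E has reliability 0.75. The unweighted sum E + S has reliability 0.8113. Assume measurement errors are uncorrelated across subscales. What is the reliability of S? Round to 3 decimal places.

Var(E+S) = 2 + 2·0.51 = 3.020.
True-score variance = ρ_E + ρ_S + 2·0.51, so 0.8113 = (0.75 + ρ_S + 1.02) / 3.020.
ρ_S = 0.8113·3.020 − 0.75 − 1.02 = 0.680.

0.680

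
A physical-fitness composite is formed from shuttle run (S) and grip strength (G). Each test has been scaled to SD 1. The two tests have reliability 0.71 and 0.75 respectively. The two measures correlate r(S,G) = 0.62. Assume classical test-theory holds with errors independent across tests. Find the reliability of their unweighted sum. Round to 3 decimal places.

Var(S+G) = 2 + 2·[0.62] = 2 + 1.24 = 3.24.
Under uncorrelated errors the observed covariances equal the true-score covariances, so only the own-variance terms attenuate.
True-score variance = [0.71 + 0.75] + 1.24 = 1.46 + 1.24 = 2.7.
Reliability = 2.7 / 3.24 = 0.833.

0.833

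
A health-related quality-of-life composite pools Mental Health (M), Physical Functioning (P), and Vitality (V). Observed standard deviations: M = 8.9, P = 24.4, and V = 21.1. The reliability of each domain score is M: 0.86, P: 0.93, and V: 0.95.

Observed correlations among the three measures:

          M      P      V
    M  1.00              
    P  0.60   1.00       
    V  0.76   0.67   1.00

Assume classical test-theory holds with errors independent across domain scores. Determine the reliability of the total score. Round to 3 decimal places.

0.968

Var(M+P+V) = 8.9² + 24.4² + 21.1² + 2·[8.9·24.4·0.60 + 8.9·21.1·0.76 + 24.4·21.1·0.67] = 1119.78 + 1235.92 = 2355.7.
Because errors are independent across components, Cov(Tᵢ,Tⱼ) = Cov(Xᵢ,Xⱼ); the off-diagonal part of the true-score variance is the same as above.
True-score variance = [8.9²·0.86 + 24.4²·0.93 + 21.1²·0.95] + 1235.92 = 1044.75 + 1235.92 = 2280.67.
Reliability = 2280.67 / 2355.7 = 0.968.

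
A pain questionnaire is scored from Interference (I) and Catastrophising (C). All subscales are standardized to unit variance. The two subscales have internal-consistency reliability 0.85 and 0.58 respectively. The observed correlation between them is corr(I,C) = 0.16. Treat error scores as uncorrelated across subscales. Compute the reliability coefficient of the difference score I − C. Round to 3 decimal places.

Var(I−C) = 1 + 1 − 2·0.16 = 2 − 0.32 = 1.68.
Because errors are independent across components, Cov(Tᵢ,Tⱼ) = Cov(Xᵢ,Xⱼ); the off-diagonal part of the true-score variance is the same as above.
True-score variance = [0.85 + 0.58] − 0.32 = 1.43 − 0.32 = 1.11.
Reliability = 1.11 / 1.68 = 0.661.

0.661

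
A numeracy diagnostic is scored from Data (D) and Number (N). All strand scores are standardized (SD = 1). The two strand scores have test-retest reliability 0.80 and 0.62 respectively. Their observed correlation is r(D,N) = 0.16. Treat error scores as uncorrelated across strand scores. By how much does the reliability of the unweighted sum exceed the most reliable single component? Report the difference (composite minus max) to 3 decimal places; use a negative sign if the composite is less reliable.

Var(sum) = 2 + 0.32 = 2.32; true-score variance = 1.42 + 0.32 = 1.74; composite reliability = 0.7500.
Max component reliability = 0.8000.
Difference = 0.7500 − 0.8000 = -0.050.

-0.050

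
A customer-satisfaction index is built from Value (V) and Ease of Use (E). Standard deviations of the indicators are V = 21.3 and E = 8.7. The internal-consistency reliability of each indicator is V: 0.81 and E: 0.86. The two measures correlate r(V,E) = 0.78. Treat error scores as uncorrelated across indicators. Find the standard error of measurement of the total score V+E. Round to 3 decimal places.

Var(total) = 529.38 + 289.084 = 818.464.
True-score variance = 432.582 + 289.084 = 721.666, so reliability = 0.8817.
Error variance = 818.464 − 721.666 = 96.7977; SEM = √96.7977 = 9.839.

9.839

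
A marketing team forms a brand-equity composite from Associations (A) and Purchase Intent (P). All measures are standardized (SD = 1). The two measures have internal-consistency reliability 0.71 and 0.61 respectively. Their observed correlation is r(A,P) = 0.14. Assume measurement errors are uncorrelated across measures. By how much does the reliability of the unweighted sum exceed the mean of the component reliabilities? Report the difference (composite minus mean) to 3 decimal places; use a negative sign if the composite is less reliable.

Var(sum) = 2 + 0.28 = 2.28; true-score variance = 1.32 + 0.28 = 1.6; composite reliability = 0.7018.
Mean component reliability = 0.6600.
Difference = 0.7018 − 0.6600 = 0.042.

0.042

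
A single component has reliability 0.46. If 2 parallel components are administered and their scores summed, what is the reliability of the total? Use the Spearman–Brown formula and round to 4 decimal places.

ρ_k = kρ / (1 + (k−1)ρ) = 2·0.46 / (1 + 1·0.46) = 0.920 / 1.460 = 0.6301.

0.6301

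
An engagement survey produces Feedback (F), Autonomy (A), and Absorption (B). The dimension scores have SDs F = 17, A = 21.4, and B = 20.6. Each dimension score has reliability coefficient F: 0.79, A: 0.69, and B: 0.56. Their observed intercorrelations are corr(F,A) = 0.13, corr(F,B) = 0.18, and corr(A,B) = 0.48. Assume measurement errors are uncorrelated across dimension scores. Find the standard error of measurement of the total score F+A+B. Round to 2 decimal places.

19.73

Var(total) = 1171.32 + 643.866 = 1815.19.
True-score variance = 781.944 + 643.866 = 1425.81, so reliability = 0.7855.
Error variance = 1815.19 − 1425.81 = 389.376; SEM = √389.376 = 19.73.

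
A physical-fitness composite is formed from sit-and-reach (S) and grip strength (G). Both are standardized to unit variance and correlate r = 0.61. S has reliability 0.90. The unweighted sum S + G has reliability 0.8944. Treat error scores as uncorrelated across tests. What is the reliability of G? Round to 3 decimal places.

Var(S+G) = 2 + 2·0.61 = 3.220.
True-score variance = ρ_S + ρ_G + 2·0.61, so 0.8944 = (0.90 + ρ_G + 1.22) / 3.220.
ρ_G = 0.8944·3.220 − 0.90 − 1.22 = 0.760.

0.760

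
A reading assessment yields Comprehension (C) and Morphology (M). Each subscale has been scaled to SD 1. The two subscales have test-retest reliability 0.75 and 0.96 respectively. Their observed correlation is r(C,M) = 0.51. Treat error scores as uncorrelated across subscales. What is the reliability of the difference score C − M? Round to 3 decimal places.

Var(C−M) = 1 + 1 − 2·0.51 = 2 − 1.02 = 0.98.
Because errors are independent across components, Cov(Tᵢ,Tⱼ) = Cov(Xᵢ,Xⱼ); the off-diagonal part of the true-score variance is the same as above.
True-score variance = [0.75 + 0.96] − 1.02 = 1.71 − 1.02 = 0.69.
Reliability = 0.69 / 0.98 = 0.704.

0.704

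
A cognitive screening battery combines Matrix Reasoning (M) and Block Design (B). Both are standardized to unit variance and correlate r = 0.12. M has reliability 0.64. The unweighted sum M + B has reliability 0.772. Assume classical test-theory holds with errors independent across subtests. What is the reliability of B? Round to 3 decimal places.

0.849

Var(M+B) = 2 + 2·0.12 = 2.240.
True-score variance = ρ_M + ρ_B + 2·0.12, so 0.772 = (0.64 + ρ_B + 0.24) / 2.240.
ρ_B = 0.772·2.240 − 0.64 − 0.24 = 0.849.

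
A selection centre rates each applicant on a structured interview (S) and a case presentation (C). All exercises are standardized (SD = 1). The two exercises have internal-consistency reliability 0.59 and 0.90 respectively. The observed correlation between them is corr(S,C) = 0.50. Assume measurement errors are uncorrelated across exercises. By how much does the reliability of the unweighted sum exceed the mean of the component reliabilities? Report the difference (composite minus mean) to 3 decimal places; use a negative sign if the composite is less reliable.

Var(sum) = 2 + 1 = 3; true-score variance = 1.49 + 1 = 2.49; composite reliability = 0.8300.
Mean component reliability = 0.7450.
Difference = 0.8300 − 0.7450 = 0.085.

0.085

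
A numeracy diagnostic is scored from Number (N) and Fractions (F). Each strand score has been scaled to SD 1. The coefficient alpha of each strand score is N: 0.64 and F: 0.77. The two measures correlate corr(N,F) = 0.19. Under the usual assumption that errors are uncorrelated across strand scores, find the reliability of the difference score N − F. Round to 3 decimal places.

0.636

Var(N−F) = 1 + 1 − 2·0.19 = 2 − 0.38 = 1.62.
Because errors are independent across components, Cov(Tᵢ,Tⱼ) = Cov(Xᵢ,Xⱼ); the off-diagonal part of the true-score variance is the same as above.
True-score variance = [0.64 + 0.77] − 0.38 = 1.41 − 0.38 = 1.03.
Reliability = 1.03 / 1.62 = 0.636.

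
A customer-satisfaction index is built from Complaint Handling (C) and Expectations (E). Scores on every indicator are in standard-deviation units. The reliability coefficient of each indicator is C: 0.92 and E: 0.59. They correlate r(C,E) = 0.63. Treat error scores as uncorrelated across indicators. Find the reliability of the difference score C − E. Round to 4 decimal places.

0.3378

Var(C−E) = 1 + 1 − 2·0.63 = 2 − 1.26 = 0.74.
Under uncorrelated errors the observed covariances equal the true-score covariances, so only the own-variance terms attenuate.
True-score variance = [0.92 + 0.59] − 1.26 = 1.51 − 1.26 = 0.25.
Reliability = 0.25 / 0.74 = 0.3378.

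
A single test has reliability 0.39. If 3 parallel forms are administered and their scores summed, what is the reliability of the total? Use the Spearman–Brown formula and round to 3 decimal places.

0.657

ρ_k = kρ / (1 + (k−1)ρ) = 3·0.39 / (1 + 2·0.39) = 1.170 / 1.780 = 0.657.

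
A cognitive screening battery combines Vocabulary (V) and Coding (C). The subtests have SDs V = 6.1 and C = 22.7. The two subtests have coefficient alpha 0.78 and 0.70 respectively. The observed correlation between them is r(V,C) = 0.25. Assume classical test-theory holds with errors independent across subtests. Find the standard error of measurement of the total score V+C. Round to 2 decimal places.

Var(total) = 552.5 + 69.235 = 621.735.
True-score variance = 389.727 + 69.235 = 458.962, so reliability = 0.7382.
Error variance = 621.735 − 458.962 = 162.773; SEM = √162.773 = 12.76.

12.76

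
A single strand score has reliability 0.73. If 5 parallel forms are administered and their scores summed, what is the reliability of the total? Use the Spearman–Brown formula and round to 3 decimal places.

ρ_k = kρ / (1 + (k−1)ρ) = 5·0.73 / (1 + 4·0.73) = 3.650 / 3.920 = 0.931.

0.931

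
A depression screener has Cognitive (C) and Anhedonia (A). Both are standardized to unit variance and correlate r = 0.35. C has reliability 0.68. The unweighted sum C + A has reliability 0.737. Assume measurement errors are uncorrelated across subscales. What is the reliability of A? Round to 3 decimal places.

0.610

Var(C+A) = 2 + 2·0.35 = 2.700.
True-score variance = ρ_C + ρ_A + 2·0.35, so 0.737 = (0.68 + ρ_A + 0.70) / 2.700.
ρ_A = 0.737·2.700 − 0.68 − 0.70 = 0.610.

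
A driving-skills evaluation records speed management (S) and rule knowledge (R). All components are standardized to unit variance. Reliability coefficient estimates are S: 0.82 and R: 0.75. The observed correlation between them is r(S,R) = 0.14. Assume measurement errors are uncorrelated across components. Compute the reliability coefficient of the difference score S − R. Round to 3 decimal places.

0.750

Var(S−R) = 1 + 1 − 2·0.14 = 2 − 0.28 = 1.72.
Because errors are independent across components, Cov(Tᵢ,Tⱼ) = Cov(Xᵢ,Xⱼ); the off-diagonal part of the true-score variance is the same as above.
True-score variance = [0.82 + 0.75] − 0.28 = 1.57 − 0.28 = 1.29.
Reliability = 1.29 / 1.72 = 0.750.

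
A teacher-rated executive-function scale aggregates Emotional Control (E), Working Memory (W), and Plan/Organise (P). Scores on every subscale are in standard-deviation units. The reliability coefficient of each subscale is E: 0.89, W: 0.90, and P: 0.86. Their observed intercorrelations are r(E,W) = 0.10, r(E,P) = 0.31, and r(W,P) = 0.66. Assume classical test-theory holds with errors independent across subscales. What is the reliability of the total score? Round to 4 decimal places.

Var(E+W+P) = 3 + 2·[0.10 + 0.31 + 0.66] = 3 + 2.14 = 5.14.
With uncorrelated errors the cross-covariances are all true-score covariance, so they carry over unchanged; only the diagonal terms shrink to ρᵢσᵢ².
True-score variance = [0.89 + 0.90 + 0.86] + 2.14 = 2.65 + 2.14 = 4.79.
Reliability = 4.79 / 5.14 = 0.9319.

0.9319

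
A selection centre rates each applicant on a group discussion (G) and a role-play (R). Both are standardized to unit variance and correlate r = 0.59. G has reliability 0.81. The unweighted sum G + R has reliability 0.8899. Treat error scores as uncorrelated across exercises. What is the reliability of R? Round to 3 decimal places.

Var(G+R) = 2 + 2·0.59 = 3.180.
True-score variance = ρ_G + ρ_R + 2·0.59, so 0.8899 = (0.81 + ρ_R + 1.18) / 3.180.
ρ_R = 0.8899·3.180 − 0.81 − 1.18 = 0.840.

0.840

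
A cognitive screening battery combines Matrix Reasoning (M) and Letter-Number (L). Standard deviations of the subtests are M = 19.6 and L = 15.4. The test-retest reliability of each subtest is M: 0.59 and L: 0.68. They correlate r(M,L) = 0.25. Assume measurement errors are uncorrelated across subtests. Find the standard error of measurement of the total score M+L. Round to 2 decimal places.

15.28

Var(total) = 621.32 + 150.92 = 772.24.
True-score variance = 387.923 + 150.92 = 538.843, so reliability = 0.6978.
Error variance = 772.24 − 538.843 = 233.397; SEM = √233.397 = 15.28.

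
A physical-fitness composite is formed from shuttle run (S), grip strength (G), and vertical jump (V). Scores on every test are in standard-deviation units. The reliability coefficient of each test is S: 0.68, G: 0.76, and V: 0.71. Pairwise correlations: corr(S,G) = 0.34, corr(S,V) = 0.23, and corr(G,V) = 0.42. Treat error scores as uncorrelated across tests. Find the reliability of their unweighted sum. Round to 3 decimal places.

Var(S+G+V) = 3 + 2·[0.34 + 0.23 + 0.42] = 3 + 1.98 = 4.98.
Under uncorrelated errors the observed covariances equal the true-score covariances, so only the own-variance terms attenuate.
True-score variance = [0.68 + 0.76 + 0.71] + 1.98 = 2.15 + 1.98 = 4.13.
Reliability = 4.13 / 4.98 = 0.829.

0.829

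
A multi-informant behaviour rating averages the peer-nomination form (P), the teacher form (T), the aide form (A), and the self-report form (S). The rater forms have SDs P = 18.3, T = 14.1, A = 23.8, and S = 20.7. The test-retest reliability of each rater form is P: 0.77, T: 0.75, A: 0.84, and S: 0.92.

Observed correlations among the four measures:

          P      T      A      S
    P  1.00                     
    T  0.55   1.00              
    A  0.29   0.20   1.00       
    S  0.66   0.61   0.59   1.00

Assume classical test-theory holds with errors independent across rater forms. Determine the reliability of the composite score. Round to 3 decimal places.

0.931

Var(P+T+A+S) = 18.3² + 14.1² + 23.8² + 20.7² + 2·[18.3·14.1·0.55 + 18.3·23.8·0.29 + 18.3·20.7·0.66 + 14.1·23.8·0.20 + 14.1·20.7·0.61 + 23.8·20.7·0.59] = 1528.63 + 2108.13 = 3636.76.
Under uncorrelated errors the observed covariances equal the true-score covariances, so only the own-variance terms attenuate.
True-score variance = [18.3²·0.77 + 14.1²·0.75 + 23.8²·0.84 + 20.7²·0.92] + 2108.13 = 1276.99 + 2108.13 = 3385.12.
Reliability = 3385.12 / 3636.76 = 0.931.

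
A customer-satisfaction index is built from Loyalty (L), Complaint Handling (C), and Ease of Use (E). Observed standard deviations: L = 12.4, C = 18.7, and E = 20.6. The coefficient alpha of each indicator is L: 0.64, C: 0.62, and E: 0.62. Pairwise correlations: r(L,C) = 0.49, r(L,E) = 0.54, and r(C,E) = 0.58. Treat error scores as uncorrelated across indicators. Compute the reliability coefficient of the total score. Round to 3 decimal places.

0.814

Var(L+C+E) = 12.4² + 18.7² + 20.6² + 2·[12.4·18.7·0.49 + 12.4·20.6·0.54 + 18.7·20.6·0.58] = 927.81 + 949.973 = 1877.78.
Because errors are independent across components, Cov(Tᵢ,Tⱼ) = Cov(Xᵢ,Xⱼ); the off-diagonal part of the true-score variance is the same as above.
True-score variance = [12.4²·0.64 + 18.7²·0.62 + 20.6²·0.62] + 949.973 = 578.317 + 949.973 = 1528.29.
Reliability = 1528.29 / 1877.78 = 0.814.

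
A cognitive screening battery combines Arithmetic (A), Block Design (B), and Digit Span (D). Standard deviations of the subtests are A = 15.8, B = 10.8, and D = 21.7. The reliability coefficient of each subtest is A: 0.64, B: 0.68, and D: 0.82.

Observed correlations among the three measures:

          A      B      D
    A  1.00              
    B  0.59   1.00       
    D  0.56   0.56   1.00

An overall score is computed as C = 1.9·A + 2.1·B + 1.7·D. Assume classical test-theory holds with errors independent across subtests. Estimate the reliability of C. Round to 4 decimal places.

Var(C) = 1.9²·15.8² + 2.1²·10.8² + 1.7²·21.7² + 2·[3.99·15.8·10.8·0.59 + 3.23·15.8·21.7·0.56 + 3.57·10.8·21.7·0.56] = 2776.45 + 2980.8 = 5757.26.
With uncorrelated errors the cross-covariances are all true-score covariance, so they carry over unchanged; only the diagonal terms shrink to ρᵢσᵢ².
True-score variance = [1.9²·15.8²·0.64 + 2.1²·10.8²·0.68 + 1.7²·21.7²·0.82] + 2980.8 = 2042.46 + 2980.8 = 5023.27.
Reliability = 5023.27 / 5757.26 = 0.8725.

0.8725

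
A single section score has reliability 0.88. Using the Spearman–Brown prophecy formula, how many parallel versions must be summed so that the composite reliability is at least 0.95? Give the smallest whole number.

k ≥ ρ*(1−ρ₁)/(ρ₁(1−ρ*)) = 0.95·0.12 / (0.88·0.05) = 2.591.
Smallest integer k = 3.

3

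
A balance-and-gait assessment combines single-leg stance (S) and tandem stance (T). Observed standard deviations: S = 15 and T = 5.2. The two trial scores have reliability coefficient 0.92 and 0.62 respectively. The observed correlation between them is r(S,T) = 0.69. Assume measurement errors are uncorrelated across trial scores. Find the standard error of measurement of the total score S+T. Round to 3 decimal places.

5.317

Var(total) = 252.04 + 107.64 = 359.68.
True-score variance = 223.765 + 107.64 = 331.405, so reliability = 0.9214.
Error variance = 359.68 − 331.405 = 28.2752; SEM = √28.2752 = 5.317.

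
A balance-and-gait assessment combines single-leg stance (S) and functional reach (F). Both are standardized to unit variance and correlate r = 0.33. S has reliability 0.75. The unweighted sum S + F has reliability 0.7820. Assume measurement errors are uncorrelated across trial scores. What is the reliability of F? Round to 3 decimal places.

Var(S+F) = 2 + 2·0.33 = 2.660.
True-score variance = ρ_S + ρ_F + 2·0.33, so 0.7820 = (0.75 + ρ_F + 0.66) / 2.660.
ρ_F = 0.7820·2.660 − 0.75 − 0.66 = 0.670.

0.670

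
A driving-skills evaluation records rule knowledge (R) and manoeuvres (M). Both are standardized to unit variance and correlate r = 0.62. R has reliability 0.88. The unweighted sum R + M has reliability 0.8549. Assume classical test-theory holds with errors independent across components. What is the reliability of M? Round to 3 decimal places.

Var(R+M) = 2 + 2·0.62 = 3.240.
True-score variance = ρ_R + ρ_M + 2·0.62, so 0.8549 = (0.88 + ρ_M + 1.24) / 3.240.
ρ_M = 0.8549·3.240 − 0.88 − 1.24 = 0.650.

0.650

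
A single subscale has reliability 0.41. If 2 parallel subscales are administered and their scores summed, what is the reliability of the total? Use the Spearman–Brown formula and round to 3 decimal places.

0.582

ρ_k = kρ / (1 + (k−1)ρ) = 2·0.41 / (1 + 1·0.41) = 0.820 / 1.410 = 0.582.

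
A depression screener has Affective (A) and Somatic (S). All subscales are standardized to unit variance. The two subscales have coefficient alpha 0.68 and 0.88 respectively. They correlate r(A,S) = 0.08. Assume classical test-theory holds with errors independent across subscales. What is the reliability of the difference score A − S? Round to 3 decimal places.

0.761

Var(A−S) = 1 + 1 − 2·0.08 = 2 − 0.16 = 1.84.
Under uncorrelated errors the observed covariances equal the true-score covariances, so only the own-variance terms attenuate.
True-score variance = [0.68 + 0.88] − 0.16 = 1.56 − 0.16 = 1.4.
Reliability = 1.4 / 1.84 = 0.761.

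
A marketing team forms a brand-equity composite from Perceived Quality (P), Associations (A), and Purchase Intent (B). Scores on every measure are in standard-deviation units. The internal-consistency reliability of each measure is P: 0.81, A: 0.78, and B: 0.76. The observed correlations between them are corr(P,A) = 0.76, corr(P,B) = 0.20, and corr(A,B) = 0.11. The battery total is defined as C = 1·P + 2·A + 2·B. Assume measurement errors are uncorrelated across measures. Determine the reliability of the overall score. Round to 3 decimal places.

Var(C) = 1 + 2² + 2² + 2·[2·0.76 + 2·0.20 + 4·0.11] = 9 + 4.72 = 13.72.
With uncorrelated errors the cross-covariances are all true-score covariance, so they carry over unchanged; only the diagonal terms shrink to ρᵢσᵢ².
True-score variance = [0.81 + 2²·0.78 + 2²·0.76] + 4.72 = 6.97 + 4.72 = 11.69.
Reliability = 11.69 / 13.72 = 0.852.

0.852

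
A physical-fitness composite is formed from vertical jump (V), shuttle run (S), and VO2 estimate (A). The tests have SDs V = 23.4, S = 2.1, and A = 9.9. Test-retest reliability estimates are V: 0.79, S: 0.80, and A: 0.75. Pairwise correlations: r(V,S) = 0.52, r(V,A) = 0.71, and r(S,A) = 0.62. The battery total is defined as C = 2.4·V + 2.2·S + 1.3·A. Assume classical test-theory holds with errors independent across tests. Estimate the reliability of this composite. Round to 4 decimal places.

0.8497

Var(C) = 2.4²·23.4² + 2.2²·2.1² + 1.3²·9.9² + 2·[5.28·23.4·2.1·0.52 + 3.12·23.4·9.9·0.71 + 2.86·2.1·9.9·0.62] = 3340.93 + 1369.91 = 4710.84.
Under uncorrelated errors the observed covariances equal the true-score covariances, so only the own-variance terms attenuate.
True-score variance = [2.4²·23.4²·0.79 + 2.2²·2.1²·0.80 + 1.3²·9.9²·0.75] + 1369.91 = 2632.92 + 1369.91 = 4002.83.
Reliability = 4002.83 / 4710.84 = 0.8497.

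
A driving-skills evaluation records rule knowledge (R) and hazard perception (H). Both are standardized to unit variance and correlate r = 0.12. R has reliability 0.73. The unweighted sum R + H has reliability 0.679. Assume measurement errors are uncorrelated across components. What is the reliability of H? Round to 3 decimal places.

0.551

Var(R+H) = 2 + 2·0.12 = 2.240.
True-score variance = ρ_R + ρ_H + 2·0.12, so 0.679 = (0.73 + ρ_H + 0.24) / 2.240.
ρ_H = 0.679·2.240 − 0.73 − 0.24 = 0.551.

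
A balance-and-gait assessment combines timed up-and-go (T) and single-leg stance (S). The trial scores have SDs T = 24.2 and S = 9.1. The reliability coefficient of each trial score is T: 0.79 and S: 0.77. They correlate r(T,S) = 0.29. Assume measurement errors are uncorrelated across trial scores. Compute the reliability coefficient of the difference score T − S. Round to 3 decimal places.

0.737

Var(T−S) = 24.2² + 9.1² − 2·24.2·9.1·0.29 = 668.45 − 127.728 = 540.722.
Under uncorrelated errors the observed covariances equal the true-score covariances, so only the own-variance terms attenuate.
True-score variance = [24.2²·0.79 + 9.1²·0.77] − 127.728 = 526.419 − 127.728 = 398.692.
Reliability = 398.692 / 540.722 = 0.737.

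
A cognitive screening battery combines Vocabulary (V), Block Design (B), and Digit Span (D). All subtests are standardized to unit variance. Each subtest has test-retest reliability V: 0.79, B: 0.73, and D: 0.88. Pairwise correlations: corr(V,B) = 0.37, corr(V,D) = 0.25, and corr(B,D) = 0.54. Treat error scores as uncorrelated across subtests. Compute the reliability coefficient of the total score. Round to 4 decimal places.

0.8872

Var(V+B+D) = 3 + 2·[0.37 + 0.25 + 0.54] = 3 + 2.32 = 5.32.
Under uncorrelated errors the observed covariances equal the true-score covariances, so only the own-variance terms attenuate.
True-score variance = [0.79 + 0.73 + 0.88] + 2.32 = 2.4 + 2.32 = 4.72.
Reliability = 4.72 / 5.32 = 0.8872.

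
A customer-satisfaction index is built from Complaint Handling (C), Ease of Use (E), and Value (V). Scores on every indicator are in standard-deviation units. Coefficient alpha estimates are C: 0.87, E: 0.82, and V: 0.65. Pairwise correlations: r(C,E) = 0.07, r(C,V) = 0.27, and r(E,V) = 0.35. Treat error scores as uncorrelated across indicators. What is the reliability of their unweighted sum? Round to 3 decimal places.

Var(C+E+V) = 3 + 2·[0.07 + 0.27 + 0.35] = 3 + 1.38 = 4.38.
With uncorrelated errors the cross-covariances are all true-score covariance, so they carry over unchanged; only the diagonal terms shrink to ρᵢσᵢ².
True-score variance = [0.87 + 0.82 + 0.65] + 1.38 = 2.34 + 1.38 = 3.72.
Reliability = 3.72 / 4.38 = 0.849.

0.849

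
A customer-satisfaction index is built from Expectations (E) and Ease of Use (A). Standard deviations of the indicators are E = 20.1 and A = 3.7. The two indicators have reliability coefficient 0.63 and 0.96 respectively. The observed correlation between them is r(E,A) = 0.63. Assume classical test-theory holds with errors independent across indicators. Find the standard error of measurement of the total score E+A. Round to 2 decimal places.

12.25

Var(total) = 417.7 + 93.7062 = 511.406.
True-score variance = 267.669 + 93.7062 = 361.375, so reliability = 0.7066.
Error variance = 511.406 − 361.375 = 150.031; SEM = √150.031 = 12.25.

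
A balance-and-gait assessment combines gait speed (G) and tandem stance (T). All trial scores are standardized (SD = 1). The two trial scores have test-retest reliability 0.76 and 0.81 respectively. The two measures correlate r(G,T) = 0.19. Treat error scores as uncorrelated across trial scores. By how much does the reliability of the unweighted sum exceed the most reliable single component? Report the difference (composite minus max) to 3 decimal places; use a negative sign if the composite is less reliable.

Var(sum) = 2 + 0.38 = 2.38; true-score variance = 1.57 + 0.38 = 1.95; composite reliability = 0.8193.
Max component reliability = 0.8100.
Difference = 0.8193 − 0.8100 = 0.009.

0.009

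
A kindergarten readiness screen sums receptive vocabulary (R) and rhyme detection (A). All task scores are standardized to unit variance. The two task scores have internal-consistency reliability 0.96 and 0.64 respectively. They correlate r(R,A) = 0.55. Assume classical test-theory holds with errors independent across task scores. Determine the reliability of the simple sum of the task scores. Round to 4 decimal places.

0.8710

Var(R+A) = 2 + 2·[0.55] = 2 + 1.1 = 3.1.
Because errors are independent across components, Cov(Tᵢ,Tⱼ) = Cov(Xᵢ,Xⱼ); the off-diagonal part of the true-score variance is the same as above.
True-score variance = [0.96 + 0.64] + 1.1 = 1.6 + 1.1 = 2.7.
Reliability = 2.7 / 3.1 = 0.8710.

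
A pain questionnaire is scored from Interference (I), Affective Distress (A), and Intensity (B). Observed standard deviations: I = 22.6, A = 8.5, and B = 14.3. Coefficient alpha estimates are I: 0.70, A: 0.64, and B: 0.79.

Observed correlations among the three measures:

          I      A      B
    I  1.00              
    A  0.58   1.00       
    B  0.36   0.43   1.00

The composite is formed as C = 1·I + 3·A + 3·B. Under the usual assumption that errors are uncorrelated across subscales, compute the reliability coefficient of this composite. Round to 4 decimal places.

0.8542

Var(C) = 22.6² + 3²·8.5² + 3²·14.3² + 2·[3·22.6·8.5·0.58 + 3·22.6·14.3·0.36 + 9·8.5·14.3·0.43] = 3001.42 + 2307.37 = 5308.79.
Because errors are independent across components, Cov(Tᵢ,Tⱼ) = Cov(Xᵢ,Xⱼ); the off-diagonal part of the true-score variance is the same as above.
True-score variance = [22.6²·0.70 + 3²·8.5²·0.64 + 3²·14.3²·0.79] + 2307.37 = 2227.62 + 2307.37 = 4534.99.
Reliability = 4534.99 / 5308.79 = 0.8542.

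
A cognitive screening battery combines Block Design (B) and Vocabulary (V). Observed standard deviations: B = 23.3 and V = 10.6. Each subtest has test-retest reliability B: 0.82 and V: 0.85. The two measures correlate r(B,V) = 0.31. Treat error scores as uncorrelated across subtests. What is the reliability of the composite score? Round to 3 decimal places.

0.858

Var(B+V) = 23.3² + 10.6² + 2·[23.3·10.6·0.31] = 655.25 + 153.128 = 808.378.
Under uncorrelated errors the observed covariances equal the true-score covariances, so only the own-variance terms attenuate.
True-score variance = [23.3²·0.82 + 10.6²·0.85] + 153.128 = 540.676 + 153.128 = 693.803.
Reliability = 693.803 / 808.378 = 0.858.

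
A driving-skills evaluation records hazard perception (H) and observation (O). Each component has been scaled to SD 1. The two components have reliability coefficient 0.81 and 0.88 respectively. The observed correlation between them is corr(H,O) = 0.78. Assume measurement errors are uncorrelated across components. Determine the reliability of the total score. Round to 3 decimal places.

Var(H+O) = 2 + 2·[0.78] = 2 + 1.56 = 3.56.
Under uncorrelated errors the observed covariances equal the true-score covariances, so only the own-variance terms attenuate.
True-score variance = [0.81 + 0.88] + 1.56 = 1.69 + 1.56 = 3.25.
Reliability = 3.25 / 3.56 = 0.913.

0.913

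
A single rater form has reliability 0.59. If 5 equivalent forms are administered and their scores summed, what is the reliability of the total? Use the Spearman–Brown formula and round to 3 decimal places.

ρ_k = kρ / (1 + (k−1)ρ) = 5·0.59 / (1 + 4·0.59) = 2.950 / 3.360 = 0.878.

0.878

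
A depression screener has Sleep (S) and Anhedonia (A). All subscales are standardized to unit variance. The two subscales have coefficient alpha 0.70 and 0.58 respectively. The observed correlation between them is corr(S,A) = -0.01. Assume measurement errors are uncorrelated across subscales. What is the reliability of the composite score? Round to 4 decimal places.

0.6364

Var(S+A) = 2 + 2·[(-0.01)] = 2 − 0.02 = 1.98.
Under uncorrelated errors the observed covariances equal the true-score covariances, so only the own-variance terms attenuate.
True-score variance = [0.70 + 0.58] − 0.02 = 1.28 − 0.02 = 1.26.
Reliability = 1.26 / 1.98 = 0.6364.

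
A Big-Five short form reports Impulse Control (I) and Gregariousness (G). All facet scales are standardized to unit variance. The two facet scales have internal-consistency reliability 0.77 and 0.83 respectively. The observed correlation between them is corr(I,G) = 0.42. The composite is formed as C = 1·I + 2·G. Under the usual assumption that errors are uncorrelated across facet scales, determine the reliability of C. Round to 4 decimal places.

Var(C) = 1 + 2² + 2·[2·0.42] = 5 + 1.68 = 6.68.
Under uncorrelated errors the observed covariances equal the true-score covariances, so only the own-variance terms attenuate.
True-score variance = [0.77 + 2²·0.83] + 1.68 = 4.09 + 1.68 = 5.77.
Reliability = 5.77 / 6.68 = 0.8638.

0.8638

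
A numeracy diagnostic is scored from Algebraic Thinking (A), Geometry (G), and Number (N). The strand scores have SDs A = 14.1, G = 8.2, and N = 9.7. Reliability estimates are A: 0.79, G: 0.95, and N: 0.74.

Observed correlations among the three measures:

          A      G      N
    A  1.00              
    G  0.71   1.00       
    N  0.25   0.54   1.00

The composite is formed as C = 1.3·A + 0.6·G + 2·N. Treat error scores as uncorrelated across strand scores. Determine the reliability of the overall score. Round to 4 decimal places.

0.8519

Var(C) = 1.3²·14.1² + 0.6²·8.2² + 2²·9.7² + 2·[0.78·14.1·8.2·0.71 + 2.6·14.1·9.7·0.25 + 1.2·8.2·9.7·0.54] = 736.555 + 408.946 = 1145.5.
Because errors are independent across components, Cov(Tᵢ,Tⱼ) = Cov(Xᵢ,Xⱼ); the off-diagonal part of the true-score variance is the same as above.
True-score variance = [1.3²·14.1²·0.79 + 0.6²·8.2²·0.95 + 2²·9.7²·0.74] + 408.946 = 566.934 + 408.946 = 975.879.
Reliability = 975.879 / 1145.5 = 0.8519.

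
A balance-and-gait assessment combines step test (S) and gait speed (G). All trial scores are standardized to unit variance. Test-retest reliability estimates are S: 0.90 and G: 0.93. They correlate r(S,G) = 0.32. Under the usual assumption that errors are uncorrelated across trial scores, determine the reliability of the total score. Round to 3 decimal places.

0.936

Var(S+G) = 2 + 2·[0.32] = 2 + 0.64 = 2.64.
With uncorrelated errors the cross-covariances are all true-score covariance, so they carry over unchanged; only the diagonal terms shrink to ρᵢσᵢ².
True-score variance = [0.90 + 0.93] + 0.64 = 1.83 + 0.64 = 2.47.
Reliability = 2.47 / 2.64 = 0.936.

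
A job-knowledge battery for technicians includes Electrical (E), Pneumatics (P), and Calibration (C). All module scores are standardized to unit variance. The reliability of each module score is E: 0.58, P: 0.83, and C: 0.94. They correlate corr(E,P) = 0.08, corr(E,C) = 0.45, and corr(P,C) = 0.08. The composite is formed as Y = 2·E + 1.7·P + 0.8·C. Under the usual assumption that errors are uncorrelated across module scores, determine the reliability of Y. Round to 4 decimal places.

Var(Y) = 2² + 1.7² + 0.8² + 2·[3.4·0.08 + 1.6·0.45 + 1.36·0.08] = 7.53 + 2.2016 = 9.7316.
Under uncorrelated errors the observed covariances equal the true-score covariances, so only the own-variance terms attenuate.
True-score variance = [2²·0.58 + 1.7²·0.83 + 0.8²·0.94] + 2.2016 = 5.3203 + 2.2016 = 7.5219.
Reliability = 7.5219 / 9.7316 = 0.7729.

0.7729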